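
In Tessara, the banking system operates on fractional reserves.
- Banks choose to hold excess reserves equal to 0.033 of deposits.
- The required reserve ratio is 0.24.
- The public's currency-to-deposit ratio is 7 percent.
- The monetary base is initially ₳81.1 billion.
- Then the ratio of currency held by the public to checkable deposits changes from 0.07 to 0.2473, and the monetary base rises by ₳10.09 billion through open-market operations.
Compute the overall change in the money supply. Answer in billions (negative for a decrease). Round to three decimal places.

-34.387 billion

Before: m₁ = (1 + 0.07) / (0.24 + 0.033 + 0.07) ≈ 3.119534, MB₁ = 81.1, so M₁ = 3.119534 × 81.1 ≈ 252.9942 billion.
After: m₂ = (1 + 0.2473) / (0.24 + 0.033 + 0.2473) ≈ 2.397271, MB₂ = 81.1 + 10.09 = 91.19, so M₂ = 2.397271 × 91.19 ≈ 218.6071 billion.
ΔM = M₂ − M₁ = 218.6071 − 252.9942 = -34.3871 billion.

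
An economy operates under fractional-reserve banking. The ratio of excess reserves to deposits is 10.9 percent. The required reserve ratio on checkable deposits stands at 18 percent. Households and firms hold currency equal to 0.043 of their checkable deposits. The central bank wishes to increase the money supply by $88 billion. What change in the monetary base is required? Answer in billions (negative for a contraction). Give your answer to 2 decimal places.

The money multiplier is m = (1 + c) / (rr + e + c) = (1 + 0.043) / (0.18 + 0.109 + 0.043) ≈ 3.14157.
ΔMB = ΔM / m = (+88) / 3.14157 ≈ 28.0115 billion.

$28.01 billion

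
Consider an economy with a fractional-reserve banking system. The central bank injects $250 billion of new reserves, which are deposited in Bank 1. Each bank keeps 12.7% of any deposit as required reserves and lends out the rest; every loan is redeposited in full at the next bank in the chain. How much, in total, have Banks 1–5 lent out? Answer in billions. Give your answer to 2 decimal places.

$847.10 billion

Bank i lends (1 − rr)^i of the original deposit: Bank 1 lends 250·0.8730 = 218.2500, Bank 2 lends 250·0.8730² ≈ 190.5323, and so on.
Summing a geometric series: total = 250·[0.8730·(1 − 0.8730^5) / (1 − 0.8730)] ≈ 847.0955 billion.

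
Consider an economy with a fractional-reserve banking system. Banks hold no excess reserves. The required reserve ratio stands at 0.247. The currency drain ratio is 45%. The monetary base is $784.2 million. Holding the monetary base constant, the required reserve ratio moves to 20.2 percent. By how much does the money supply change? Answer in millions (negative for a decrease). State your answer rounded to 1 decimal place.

$112.6 million

Initially m₁ = (1 + 0.45) / (0.247 + 0.45) ≈ 2.08034, so M₁ = 2.08034 × 784.2 ≈ 1631.4026 million.
After the change m₂ = (1 + 0.45) / (0.202 + 0.45) ≈ 2.22393, so M₂ = 2.22393 × 784.2 ≈ 1744.0059 million.
ΔM = M₂ − M₁ = 1744.0059 − 1631.4026 = 112.6033 million.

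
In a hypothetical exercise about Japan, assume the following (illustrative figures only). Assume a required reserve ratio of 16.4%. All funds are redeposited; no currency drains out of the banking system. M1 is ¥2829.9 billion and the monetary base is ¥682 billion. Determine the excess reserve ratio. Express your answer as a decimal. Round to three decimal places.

0.077

Using m = M/MB = 2829.9/682 ≈ 4.149413. Since m = (1 + c)/(c + rr + e), the denominator satisfies c + rr + e = (1 + c)/m = (1 + 0) / 4.149413 ≈ 0.240998.
With c = 0 and rr = 0.164, the excess reserve ratio is 0.240998 − 0 − 0.164 = 0.076998.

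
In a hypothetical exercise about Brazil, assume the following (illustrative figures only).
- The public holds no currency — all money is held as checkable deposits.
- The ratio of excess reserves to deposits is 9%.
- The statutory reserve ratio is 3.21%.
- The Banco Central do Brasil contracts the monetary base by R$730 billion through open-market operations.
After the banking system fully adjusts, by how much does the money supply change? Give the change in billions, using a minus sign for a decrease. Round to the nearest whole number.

-5979 billion

The money multiplier is m = 1 / (rr + e) = 1 / (0.0321 + 0.09) ≈ 8.19.
The sale removes 730 billion of base, so ΔM = m × ΔMB = 8.19 × (−730) = -5978.7 billion.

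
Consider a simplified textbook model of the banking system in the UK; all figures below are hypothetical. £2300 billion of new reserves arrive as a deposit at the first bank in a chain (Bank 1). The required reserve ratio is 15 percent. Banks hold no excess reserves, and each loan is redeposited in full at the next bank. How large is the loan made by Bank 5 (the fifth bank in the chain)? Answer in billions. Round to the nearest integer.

£1021 billion

Each bank lends a fraction (1 − rr) = 0.8500 of the deposit it receives, so Bank 5 receives 2300·0.8500^4 and lends 2300·0.8500^5 ≈ 1020.5222 billion.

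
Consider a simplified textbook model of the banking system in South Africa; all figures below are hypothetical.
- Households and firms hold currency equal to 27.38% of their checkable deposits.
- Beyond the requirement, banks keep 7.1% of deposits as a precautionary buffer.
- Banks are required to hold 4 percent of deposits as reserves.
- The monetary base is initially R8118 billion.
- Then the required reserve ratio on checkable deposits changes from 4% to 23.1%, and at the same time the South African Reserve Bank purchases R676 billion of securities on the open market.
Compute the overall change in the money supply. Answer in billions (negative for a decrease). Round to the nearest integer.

Before: m₁ = (1 + 0.2738) / (0.04 + 0.071 + 0.2738) ≈ 3.31029, MB₁ = 8118, so M₁ = 3.31029 × 8118 ≈ 26872.9342 billion.
After: m₂ = (1 + 0.2738) / (0.231 + 0.071 + 0.2738) ≈ 2.21223, MB₂ = 8118 + 676 = 8794, so M₂ = 2.21223 × 8794 ≈ 19454.3506 billion.
ΔM = M₂ − M₁ = 19454.3506 − 26872.9342 = -7418.5836 billion.

-7419 billion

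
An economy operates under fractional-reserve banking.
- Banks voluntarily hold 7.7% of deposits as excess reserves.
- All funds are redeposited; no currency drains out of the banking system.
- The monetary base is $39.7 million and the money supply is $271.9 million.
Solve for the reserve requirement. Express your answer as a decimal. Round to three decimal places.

Using m = M/MB = 271.9/39.7 ≈ 6.848866. Since m = (1 + c)/(c + rr + e), the denominator satisfies c + rr + e = (1 + c)/m = (1 + 0) / 6.848866 ≈ 0.146010.
With c = 0 and e = 0.077, the reserve requirement is 0.146010 − 0 − 0.077 = 0.06901.

0.069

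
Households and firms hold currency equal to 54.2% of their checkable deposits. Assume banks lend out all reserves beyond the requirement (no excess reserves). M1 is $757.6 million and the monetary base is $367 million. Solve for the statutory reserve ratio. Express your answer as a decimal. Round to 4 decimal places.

0.2050

Using m = M/MB = 757.6/367 ≈ 2.064305. Since m = (1 + c)/(c + rr + e), the denominator satisfies c + rr + e = (1 + c)/m = (1 + 0.542) / 2.064305 ≈ 0.746983.
With c = 0.542 and e = 0, the statutory reserve ratio is 0.746983 − 0.542 − 0 = 0.204983.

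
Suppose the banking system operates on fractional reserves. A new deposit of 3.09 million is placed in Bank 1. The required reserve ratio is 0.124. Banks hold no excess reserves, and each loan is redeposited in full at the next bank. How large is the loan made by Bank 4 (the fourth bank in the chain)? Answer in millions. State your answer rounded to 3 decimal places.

1.820 million

Each bank lends a fraction (1 − rr) = 0.8760 of the deposit it receives, so Bank 4 receives 3.09·0.8760^3 and lends 3.09·0.8760^4 ≈ 1.8196 million.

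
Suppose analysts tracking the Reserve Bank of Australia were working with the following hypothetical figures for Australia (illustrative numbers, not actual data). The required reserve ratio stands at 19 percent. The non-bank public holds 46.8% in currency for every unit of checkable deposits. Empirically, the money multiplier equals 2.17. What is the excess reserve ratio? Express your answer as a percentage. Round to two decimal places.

1.85%

Using m = 2.17. Since m = (1 + c)/(c + rr + e), the denominator satisfies c + rr + e = (1 + c)/m = (1 + 0.468) / 2.17 ≈ 0.676498.
With c = 0.468 and rr = 0.19, the excess reserve ratio is 0.676498 − 0.468 − 0.19 = 0.018498.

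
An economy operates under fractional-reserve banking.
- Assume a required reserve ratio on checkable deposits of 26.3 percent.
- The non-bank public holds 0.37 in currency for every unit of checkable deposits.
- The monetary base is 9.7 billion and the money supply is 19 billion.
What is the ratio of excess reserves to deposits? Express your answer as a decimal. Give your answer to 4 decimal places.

Using m = M/MB = 19/9.7 ≈ 1.958763. Since m = (1 + c)/(c + rr + e), the denominator satisfies c + rr + e = (1 + c)/m = (1 + 0.37) / 1.958763 ≈ 0.699421.
With c = 0.37 and rr = 0.263, the ratio of excess reserves to deposits is 0.699421 − 0.37 − 0.263 = 0.066421.

0.0664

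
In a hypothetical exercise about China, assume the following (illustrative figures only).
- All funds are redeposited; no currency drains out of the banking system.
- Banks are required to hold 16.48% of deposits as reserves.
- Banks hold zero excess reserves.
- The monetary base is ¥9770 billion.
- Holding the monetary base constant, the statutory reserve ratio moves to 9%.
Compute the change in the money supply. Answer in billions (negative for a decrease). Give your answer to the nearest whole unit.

Initially m₁ = 1 / (0.1648) ≈ 6.06796, so M₁ = 6.06796 × 9770 = 59283.9692 billion.
After the change m₂ = 1 / (0.09) ≈ 11.11111, so M₂ = 11.11111 × 9770 = 108555.5447 billion.
ΔM = M₂ − M₁ = 108555.5447 − 59283.9692 = 49271.5755 billion.

¥49272 billion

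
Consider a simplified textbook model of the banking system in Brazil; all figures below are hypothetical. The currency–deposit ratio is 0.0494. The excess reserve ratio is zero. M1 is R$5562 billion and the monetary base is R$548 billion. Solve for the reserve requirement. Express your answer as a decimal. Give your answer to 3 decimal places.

0.054

Using m = M/MB = 5562/548 ≈ 10.149635. Since m = (1 + c)/(c + rr + e), the denominator satisfies c + rr + e = (1 + c)/m = (1 + 0.0494) / 10.149635 ≈ 0.103393.
With c = 0.0494 and e = 0, the reserve requirement is 0.103393 − 0.0494 − 0 = 0.053993.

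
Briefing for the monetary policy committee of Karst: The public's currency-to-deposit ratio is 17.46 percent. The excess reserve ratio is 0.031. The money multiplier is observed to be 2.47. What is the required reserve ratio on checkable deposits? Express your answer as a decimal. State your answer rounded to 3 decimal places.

0.270

Using m = 2.47. Since m = (1 + c)/(c + rr + e), the denominator satisfies c + rr + e = (1 + c)/m = (1 + 0.1746) / 2.47 ≈ 0.475547.
With c = 0.1746 and e = 0.031, the required reserve ratio on checkable deposits is 0.475547 − 0.1746 − 0.031 = 0.269947.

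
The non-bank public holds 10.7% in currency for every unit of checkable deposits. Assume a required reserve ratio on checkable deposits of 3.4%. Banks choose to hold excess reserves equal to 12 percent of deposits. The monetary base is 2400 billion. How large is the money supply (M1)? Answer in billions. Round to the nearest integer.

10179 billion

The money multiplier is m = (1 + c) / (rr + e + c) = (1 + 0.107) / (0.034 + 0.12 + 0.107) ≈ 4.24138.
So M = m × MB = 4.24138 × 2400 = 10179.312 billion.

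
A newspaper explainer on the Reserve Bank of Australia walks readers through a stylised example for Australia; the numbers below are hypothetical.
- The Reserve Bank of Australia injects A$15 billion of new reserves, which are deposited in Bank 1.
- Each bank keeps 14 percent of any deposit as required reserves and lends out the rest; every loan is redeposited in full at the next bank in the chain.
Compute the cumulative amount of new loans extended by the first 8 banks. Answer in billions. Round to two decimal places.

A$64.57 billion

Bank i lends (1 − rr)^i of the original deposit: Bank 1 lends 15·0.8600 = 12.9000, Bank 2 lends 15·0.8600² = 11.0940, and so on.
Summing a geometric series: total = 15·[0.8600·(1 − 0.8600^8) / (1 − 0.8600)] ≈ 64.5721 billion.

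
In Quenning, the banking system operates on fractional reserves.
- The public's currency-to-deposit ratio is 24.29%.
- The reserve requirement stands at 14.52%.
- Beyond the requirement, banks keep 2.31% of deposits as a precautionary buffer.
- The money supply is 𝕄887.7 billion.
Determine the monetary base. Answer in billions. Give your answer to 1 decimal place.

𝕄293.7 billion

The money multiplier is m = (1 + c) / (rr + e + c) = (1 + 0.2429) / (0.1452 + 0.0231 + 0.2429) ≈ 3.02262.
MB = M / m = 887.7 / 3.02262 ≈ 293.6856 billion.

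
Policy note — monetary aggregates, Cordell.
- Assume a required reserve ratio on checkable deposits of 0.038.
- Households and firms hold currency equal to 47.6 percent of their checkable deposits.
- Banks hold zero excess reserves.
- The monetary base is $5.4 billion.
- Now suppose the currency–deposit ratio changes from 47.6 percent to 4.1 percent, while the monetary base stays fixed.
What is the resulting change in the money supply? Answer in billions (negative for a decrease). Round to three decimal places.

Initially m₁ = (1 + 0.476) / (0.038 + 0.476) ≈ 2.87160, so M₁ = 2.87160 × 5.4 ≈ 15.5066 billion.
After the change m₂ = (1 + 0.041) / (0.038 + 0.041) ≈ 13.17722, so M₂ = 13.17722 × 5.4 ≈ 71.157 billion.
ΔM = M₂ − M₁ = 71.157 − 15.5066 = 55.6504 billion.

$55.650 billion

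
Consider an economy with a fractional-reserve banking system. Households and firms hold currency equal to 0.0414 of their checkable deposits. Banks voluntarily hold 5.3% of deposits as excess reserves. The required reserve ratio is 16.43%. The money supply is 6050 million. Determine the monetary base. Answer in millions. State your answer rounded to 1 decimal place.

1502.9 million

The money multiplier is m = (1 + c) / (rr + e + c) = (1 + 0.0414) / (0.1643 + 0.053 + 0.0414) ≈ 4.025512.
MB = M / m = 6050 / 4.025512 ≈ 1502.9144 million.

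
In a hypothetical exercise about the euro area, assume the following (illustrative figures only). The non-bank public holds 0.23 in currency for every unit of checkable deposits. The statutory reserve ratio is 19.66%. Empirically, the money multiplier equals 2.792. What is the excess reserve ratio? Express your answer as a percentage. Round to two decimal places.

1.39%

Using m = 2.792. Since m = (1 + c)/(c + rr + e), the denominator satisfies c + rr + e = (1 + c)/m = (1 + 0.23) / 2.792 ≈ 0.440544.
With c = 0.23 and rr = 0.1966, the excess reserve ratio is 0.440544 − 0.23 − 0.1966 = 0.013944.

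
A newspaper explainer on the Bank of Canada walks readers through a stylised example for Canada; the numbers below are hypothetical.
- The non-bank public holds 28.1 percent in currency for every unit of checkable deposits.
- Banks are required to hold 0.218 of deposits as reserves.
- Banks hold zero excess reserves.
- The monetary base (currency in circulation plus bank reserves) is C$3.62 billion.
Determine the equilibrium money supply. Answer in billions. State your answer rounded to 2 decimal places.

The money multiplier is m = (1 + c) / (rr + c) = (1 + 0.281) / (0.218 + 0.281) ≈ 2.5671.
So M = m × MB = 2.5671 × 3.62 ≈ 9.2929 billion.

C$9.29 billion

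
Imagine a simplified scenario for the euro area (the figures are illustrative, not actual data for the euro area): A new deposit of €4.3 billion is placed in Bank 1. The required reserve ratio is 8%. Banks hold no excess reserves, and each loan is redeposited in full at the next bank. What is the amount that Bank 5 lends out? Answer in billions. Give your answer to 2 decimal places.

€2.83 billion

Each bank lends a fraction (1 − rr) = 0.9200 of the deposit it receives, so Bank 5 receives 4.3·0.9200^4 and lends 4.3·0.9200^5 ≈ 2.8341 billion.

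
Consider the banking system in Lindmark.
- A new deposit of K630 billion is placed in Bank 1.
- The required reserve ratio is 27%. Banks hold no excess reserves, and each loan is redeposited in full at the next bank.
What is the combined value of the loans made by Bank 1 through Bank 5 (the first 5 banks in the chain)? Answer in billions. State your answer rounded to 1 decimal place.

K1350.2 billion

Bank i lends (1 − rr)^i of the original deposit: Bank 1 lends 630·0.7300 = 459.9000, Bank 2 lends 630·0.7300² = 335.7270, and so on.
Summing a geometric series: total = 630·[0.7300·(1 − 0.7300^5) / (1 − 0.7300)] ≈ 1350.2201 billion.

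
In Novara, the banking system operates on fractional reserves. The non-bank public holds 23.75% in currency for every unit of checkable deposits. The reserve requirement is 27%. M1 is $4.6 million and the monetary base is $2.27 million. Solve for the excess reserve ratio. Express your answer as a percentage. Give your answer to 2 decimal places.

Using m = M/MB = 4.6/2.27 ≈ 2.026432. Since m = (1 + c)/(c + rr + e), the denominator satisfies c + rr + e = (1 + c)/m = (1 + 0.2375) / 2.026432 ≈ 0.610679.
With c = 0.2375 and rr = 0.27, the excess reserve ratio is 0.610679 − 0.2375 − 0.27 = 0.103179.

10.32%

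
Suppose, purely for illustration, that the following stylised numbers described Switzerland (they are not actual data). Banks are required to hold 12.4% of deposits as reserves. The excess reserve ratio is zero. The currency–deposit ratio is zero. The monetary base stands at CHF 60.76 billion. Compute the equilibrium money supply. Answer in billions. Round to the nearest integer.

With no currency drain or excess reserves, the money multiplier is m = 1/rr = 1/0.124 ≈ 8.0645.
Money supply M = m × MB = 8.0645 × 60.76 ≈ 489.999 billion.

CHF 490 billion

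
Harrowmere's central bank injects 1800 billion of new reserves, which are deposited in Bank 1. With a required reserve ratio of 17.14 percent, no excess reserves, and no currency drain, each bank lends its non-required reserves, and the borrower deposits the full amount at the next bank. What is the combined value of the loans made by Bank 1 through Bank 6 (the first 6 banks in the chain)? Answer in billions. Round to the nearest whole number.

5885 billion

Bank i lends (1 − rr)^i of the original deposit: Bank 1 lends 1800·0.8286 = 1491.4800, Bank 2 lends 1800·0.8286² ≈ 1235.8403, and so on.
Summing a geometric series: total = 1800·[0.8286·(1 − 0.8286^6) / (1 − 0.8286)] ≈ 5885.4680 billion.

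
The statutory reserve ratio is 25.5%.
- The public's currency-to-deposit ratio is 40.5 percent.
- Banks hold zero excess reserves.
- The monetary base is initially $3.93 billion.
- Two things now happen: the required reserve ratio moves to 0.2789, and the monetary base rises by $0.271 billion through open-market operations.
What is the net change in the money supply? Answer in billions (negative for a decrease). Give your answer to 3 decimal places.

Before: m₁ = (1 + 0.405) / (0.255 + 0.405) ≈ 2.12879, MB₁ = 3.93, so M₁ = 2.12879 × 3.93 ≈ 8.3661 billion.
After: m₂ = (1 + 0.405) / (0.2789 + 0.405) ≈ 2.05439, MB₂ = 3.93 + 0.271 = 4.201, so M₂ = 2.05439 × 4.201 ≈ 8.6305 billion.
ΔM = M₂ − M₁ = 8.6305 − 8.3661 = 0.2644 billion.

$0.264 billion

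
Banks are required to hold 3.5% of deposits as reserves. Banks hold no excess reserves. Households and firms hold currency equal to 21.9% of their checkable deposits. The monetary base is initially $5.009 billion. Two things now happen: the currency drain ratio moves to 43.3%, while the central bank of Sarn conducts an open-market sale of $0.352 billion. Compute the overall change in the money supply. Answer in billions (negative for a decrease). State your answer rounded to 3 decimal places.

Before: m₁ = (1 + 0.219) / (0.035 + 0.219) ≈ 4.79921, MB₁ = 5.009, so M₁ = 4.79921 × 5.009 ≈ 24.0392 billion.
After: m₂ = (1 + 0.433) / (0.035 + 0.433) ≈ 3.06197, MB₂ = 5.009 − 0.352 = 4.657, so M₂ = 3.06197 × 4.657 ≈ 14.2596 billion.
ΔM = M₂ − M₁ = 14.2596 − 24.0392 = -9.7796 billion.

-9.780 billion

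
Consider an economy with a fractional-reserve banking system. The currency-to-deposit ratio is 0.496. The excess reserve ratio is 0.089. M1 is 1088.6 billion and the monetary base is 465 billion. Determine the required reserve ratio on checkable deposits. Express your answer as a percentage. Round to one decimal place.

5.4%

Using m = M/MB = 1088.6/465 ≈ 2.341075. Since m = (1 + c)/(c + rr + e), the denominator satisfies c + rr + e = (1 + c)/m = (1 + 0.496) / 2.341075 ≈ 0.639023.
With c = 0.496 and e = 0.089, the required reserve ratio on checkable deposits is 0.639023 − 0.496 − 0.089 = 0.054023.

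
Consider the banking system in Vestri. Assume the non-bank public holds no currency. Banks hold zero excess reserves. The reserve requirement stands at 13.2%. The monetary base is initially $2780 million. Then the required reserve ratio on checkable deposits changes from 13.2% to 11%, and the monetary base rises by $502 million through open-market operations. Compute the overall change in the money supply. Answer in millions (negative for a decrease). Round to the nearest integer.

$8776 million

Before: m₁ = 1 / (0.132) ≈ 7.57576, MB₁ = 2780, so M₁ = 7.57576 × 2780 = 21060.6128 million.
After: m₂ = 1 / (0.11) ≈ 9.09091, MB₂ = 2780 + 502 = 3282, so M₂ = 9.09091 × 3282 ≈ 29836.3666 million.
ΔM = M₂ − M₁ = 29836.3666 − 21060.6128 = 8775.7538 million.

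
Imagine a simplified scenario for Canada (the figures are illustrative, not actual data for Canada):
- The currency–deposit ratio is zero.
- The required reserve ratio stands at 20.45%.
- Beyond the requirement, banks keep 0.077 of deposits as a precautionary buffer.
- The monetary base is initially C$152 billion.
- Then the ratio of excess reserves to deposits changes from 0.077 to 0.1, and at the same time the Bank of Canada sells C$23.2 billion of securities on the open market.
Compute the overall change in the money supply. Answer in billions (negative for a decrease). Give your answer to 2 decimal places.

Before: m₁ = 1 / (0.2045 + 0.077) ≈ 3.552398, MB₁ = 152, so M₁ = 3.552398 × 152 ≈ 539.9645 billion.
After: m₂ = 1 / (0.2045 + 0.1) ≈ 3.284072, MB₂ = 152 − 23.2 = 128.8, so M₂ = 3.284072 × 128.8 ≈ 422.9885 billion.
ΔM = M₂ − M₁ = 422.9885 − 539.9645 = -116.976 billion.

-116.98 billion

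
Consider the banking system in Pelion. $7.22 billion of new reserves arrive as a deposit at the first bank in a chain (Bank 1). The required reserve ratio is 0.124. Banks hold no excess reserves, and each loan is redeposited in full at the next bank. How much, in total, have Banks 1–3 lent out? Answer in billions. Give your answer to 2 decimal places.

Bank i lends (1 − rr)^i of the original deposit: Bank 1 lends 7.22·0.8760 ≈ 6.3247, Bank 2 lends 7.22·0.8760² ≈ 5.5405, and so on.
Summing a geometric series: total = 7.22·[0.8760·(1 − 0.8760^3) / (1 − 0.8760)] ≈ 16.7186 billion.

$16.72 billion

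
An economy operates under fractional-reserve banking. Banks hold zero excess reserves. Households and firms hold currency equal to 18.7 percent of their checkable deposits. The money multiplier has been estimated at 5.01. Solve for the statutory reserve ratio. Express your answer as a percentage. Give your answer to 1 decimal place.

5.0%

Using m = 5.01. Since m = (1 + c)/(c + rr + e), the denominator satisfies c + rr + e = (1 + c)/m = (1 + 0.187) / 5.01 ≈ 0.236926.
With c = 0.187 and e = 0, the statutory reserve ratio is 0.236926 − 0.187 − 0 = 0.049926.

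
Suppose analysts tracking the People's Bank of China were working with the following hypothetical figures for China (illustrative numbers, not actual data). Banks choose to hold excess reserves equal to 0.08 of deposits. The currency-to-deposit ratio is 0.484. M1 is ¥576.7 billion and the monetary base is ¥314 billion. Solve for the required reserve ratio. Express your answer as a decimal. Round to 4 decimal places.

Using m = M/MB = 576.7/314 ≈ 1.836624. Since m = (1 + c)/(c + rr + e), the denominator satisfies c + rr + e = (1 + c)/m = (1 + 0.484) / 1.836624 ≈ 0.808004.
With c = 0.484 and e = 0.08, the required reserve ratio is 0.808004 − 0.484 − 0.08 = 0.244004.

0.2440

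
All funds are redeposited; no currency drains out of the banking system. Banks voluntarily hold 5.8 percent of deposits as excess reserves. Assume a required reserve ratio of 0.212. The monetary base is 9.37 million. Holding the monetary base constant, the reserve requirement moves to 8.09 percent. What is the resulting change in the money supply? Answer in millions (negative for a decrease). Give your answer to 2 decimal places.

Initially m₁ = 1 / (0.212 + 0.058) ≈ 3.7037, so M₁ = 3.7037 × 9.37 ≈ 34.7037 million.
After the change m₂ = 1 / (0.0809 + 0.058) ≈ 7.1994, so M₂ = 7.1994 × 9.37 ≈ 67.4584 million.
ΔM = M₂ − M₁ = 67.4584 − 34.7037 = 32.7547 million.

32.75 million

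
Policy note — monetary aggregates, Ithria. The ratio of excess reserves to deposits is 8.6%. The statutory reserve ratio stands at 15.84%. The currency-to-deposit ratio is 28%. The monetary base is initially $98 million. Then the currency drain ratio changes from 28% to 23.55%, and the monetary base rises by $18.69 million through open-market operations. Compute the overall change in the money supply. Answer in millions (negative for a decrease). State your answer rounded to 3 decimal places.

$61.211 million

Before: m₁ = (1 + 0.28) / (0.1584 + 0.086 + 0.28) ≈ 2.4408848, MB₁ = 98, so M₁ = 2.4408848 × 98 ≈ 239.2067 million.
After: m₂ = (1 + 0.2355) / (0.1584 + 0.086 + 0.2355) ≈ 2.5744947, MB₂ = 98 + 18.69 = 116.69, so M₂ = 2.5744947 × 116.69 ≈ 300.4178 million.
ΔM = M₂ − M₁ = 300.4178 − 239.2067 = 61.2111 million.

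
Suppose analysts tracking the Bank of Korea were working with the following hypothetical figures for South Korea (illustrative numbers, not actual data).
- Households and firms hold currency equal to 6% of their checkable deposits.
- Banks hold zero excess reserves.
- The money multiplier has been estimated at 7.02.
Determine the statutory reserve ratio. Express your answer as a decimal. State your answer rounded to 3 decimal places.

Using m = 7.02. Since m = (1 + c)/(c + rr + e), the denominator satisfies c + rr + e = (1 + c)/m = (1 + 0.06) / 7.02 ≈ 0.150997.
With c = 0.06 and e = 0, the statutory reserve ratio is 0.150997 − 0.06 − 0 = 0.090997.

0.091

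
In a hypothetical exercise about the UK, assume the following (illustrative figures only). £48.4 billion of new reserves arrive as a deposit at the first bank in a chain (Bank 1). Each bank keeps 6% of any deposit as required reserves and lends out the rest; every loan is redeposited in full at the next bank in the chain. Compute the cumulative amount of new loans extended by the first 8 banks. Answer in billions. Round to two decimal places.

£296.05 billion

Bank i lends (1 − rr)^i of the original deposit: Bank 1 lends 48.4·0.9400 = 45.4960, Bank 2 lends 48.4·0.9400² ≈ 42.7662, and so on.
Summing a geometric series: total = 48.4·[0.9400·(1 − 0.9400^8) / (1 − 0.9400)] ≈ 296.0509 billion.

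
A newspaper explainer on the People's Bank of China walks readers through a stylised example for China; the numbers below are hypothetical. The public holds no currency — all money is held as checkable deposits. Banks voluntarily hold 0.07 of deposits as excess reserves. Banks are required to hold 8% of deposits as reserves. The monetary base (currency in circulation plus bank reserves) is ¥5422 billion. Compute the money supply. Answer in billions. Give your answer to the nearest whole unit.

¥36147 billion

The money multiplier is m = 1 / (rr + e) = 1 / (0.08 + 0.07) ≈ 6.66667.
So M = m × MB = 6.66667 × 5422 ≈ 36146.6847 billion.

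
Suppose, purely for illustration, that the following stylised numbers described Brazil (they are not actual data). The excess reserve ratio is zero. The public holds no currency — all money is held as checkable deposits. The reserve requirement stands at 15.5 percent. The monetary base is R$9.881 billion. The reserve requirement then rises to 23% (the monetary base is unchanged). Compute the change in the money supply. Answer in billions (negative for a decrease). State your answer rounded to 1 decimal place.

Initially m₁ = 1 / (0.155) ≈ 6.4516, so M₁ = 6.4516 × 9.881 ≈ 63.7483 billion.
After the change m₂ = 1 / (0.23) ≈ 4.3478, so M₂ = 4.3478 × 9.881 ≈ 42.9606 billion.
ΔM = M₂ − M₁ = 42.9606 − 63.7483 = -20.7877 billion.

-20.8 billion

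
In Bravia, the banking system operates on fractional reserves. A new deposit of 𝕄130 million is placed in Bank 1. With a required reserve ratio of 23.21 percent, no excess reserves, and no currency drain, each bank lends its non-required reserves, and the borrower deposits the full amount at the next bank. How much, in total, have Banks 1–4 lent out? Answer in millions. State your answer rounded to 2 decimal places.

Bank i lends (1 − rr)^i of the original deposit: Bank 1 lends 130·0.7679 = 99.8270, Bank 2 lends 130·0.7679² ≈ 76.6572, and so on.
Summing a geometric series: total = 130·[0.7679·(1 − 0.7679^4) / (1 − 0.7679)] ≈ 280.5516 million.

𝕄280.55 million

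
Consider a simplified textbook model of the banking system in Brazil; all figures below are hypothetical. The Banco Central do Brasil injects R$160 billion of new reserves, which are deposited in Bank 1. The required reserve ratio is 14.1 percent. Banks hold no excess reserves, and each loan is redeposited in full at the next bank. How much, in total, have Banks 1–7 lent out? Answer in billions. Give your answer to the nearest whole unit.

Bank i lends (1 − rr)^i of the original deposit: Bank 1 lends 160·0.8590 = 137.4400, Bank 2 lends 160·0.8590² ≈ 118.0610, and so on.
Summing a geometric series: total = 160·[0.8590·(1 − 0.8590^7) / (1 − 0.8590)] ≈ 638.3594 billion.

R$638 billion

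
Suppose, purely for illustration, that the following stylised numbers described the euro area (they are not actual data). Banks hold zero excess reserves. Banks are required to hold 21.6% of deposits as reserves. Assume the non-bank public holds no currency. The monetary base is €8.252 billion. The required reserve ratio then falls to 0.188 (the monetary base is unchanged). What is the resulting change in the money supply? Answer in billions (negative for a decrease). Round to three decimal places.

€5.690 billion

Initially m₁ = 1 / (0.216) ≈ 4.62963, so M₁ = 4.62963 × 8.252 ≈ 38.2037 billion.
After the change m₂ = 1 / (0.188) ≈ 5.31915, so M₂ = 5.31915 × 8.252 ≈ 43.8936 billion.
ΔM = M₂ − M₁ = 43.8936 − 38.2037 = 5.6899 billion.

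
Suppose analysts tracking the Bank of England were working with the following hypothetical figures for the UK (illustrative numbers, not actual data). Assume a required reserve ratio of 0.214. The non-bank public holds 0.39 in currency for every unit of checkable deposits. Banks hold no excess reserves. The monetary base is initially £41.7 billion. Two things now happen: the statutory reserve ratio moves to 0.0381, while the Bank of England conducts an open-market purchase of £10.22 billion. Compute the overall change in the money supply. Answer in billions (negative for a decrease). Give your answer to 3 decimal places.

Before: m₁ = (1 + 0.39) / (0.214 + 0.39) ≈ 2.301325, MB₁ = 41.7, so M₁ = 2.301325 × 41.7 ≈ 95.9653 billion.
After: m₂ = (1 + 0.39) / (0.0381 + 0.39) ≈ 3.246905, MB₂ = 41.7 + 10.22 = 51.92, so M₂ = 3.246905 × 51.92 ≈ 168.5793 billion.
ΔM = M₂ − M₁ = 168.5793 − 95.9653 = 72.614 billion.

£72.614 billion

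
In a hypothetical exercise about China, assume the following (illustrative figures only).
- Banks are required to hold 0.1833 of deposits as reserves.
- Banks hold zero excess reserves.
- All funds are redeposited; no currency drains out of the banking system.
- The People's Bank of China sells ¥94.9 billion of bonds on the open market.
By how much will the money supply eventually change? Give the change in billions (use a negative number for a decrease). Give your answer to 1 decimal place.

The simple money multiplier is m = 1/rr = 1/0.1833 ≈ 5.4555.
An open-market sale reduces the monetary base by 94.9 billion, so ΔM = m × ΔMB = 5.4555 × (−94.9) ≈ -517.7269 billion.

-517.7 billion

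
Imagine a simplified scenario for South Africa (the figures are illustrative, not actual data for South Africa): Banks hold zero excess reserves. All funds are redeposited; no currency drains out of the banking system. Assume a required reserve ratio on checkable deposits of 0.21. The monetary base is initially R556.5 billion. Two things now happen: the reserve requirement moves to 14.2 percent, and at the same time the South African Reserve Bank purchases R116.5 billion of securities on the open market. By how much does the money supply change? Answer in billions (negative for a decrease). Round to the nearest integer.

Before: m₁ = 1 / (0.21) ≈ 4.7619, MB₁ = 556.5, so M₁ = 4.7619 × 556.5 ≈ 2649.9974 billion.
After: m₂ = 1 / (0.142) ≈ 7.0423, MB₂ = 556.5 + 116.5 = 673, so M₂ = 7.0423 × 673 = 4739.4679 billion.
ΔM = M₂ − M₁ = 4739.4679 − 2649.9974 = 2089.4705 billion.

R2089 billion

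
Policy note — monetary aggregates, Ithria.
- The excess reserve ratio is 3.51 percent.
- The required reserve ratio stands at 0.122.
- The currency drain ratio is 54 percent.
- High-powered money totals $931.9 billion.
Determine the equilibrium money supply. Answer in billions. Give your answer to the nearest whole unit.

The money multiplier is m = (1 + c) / (rr + e + c) = (1 + 0.54) / (0.122 + 0.0351 + 0.54) ≈ 2.2092.
So M = m × MB = 2.2092 × 931.9 ≈ 2058.7535 billion.

$2059 billion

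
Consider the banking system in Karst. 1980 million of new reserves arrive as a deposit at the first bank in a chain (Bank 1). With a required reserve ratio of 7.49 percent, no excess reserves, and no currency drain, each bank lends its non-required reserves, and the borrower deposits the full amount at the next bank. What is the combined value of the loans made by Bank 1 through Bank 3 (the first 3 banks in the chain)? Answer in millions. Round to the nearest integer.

5094 million

Bank i lends (1 − rr)^i of the original deposit: Bank 1 lends 1980·0.9251 = 1831.6980, Bank 2 lends 1980·0.9251² ≈ 1694.5038, and so on.
Summing a geometric series: total = 1980·[0.9251·(1 − 0.9251^3) / (1 − 0.9251)] ≈ 5093.7873 million.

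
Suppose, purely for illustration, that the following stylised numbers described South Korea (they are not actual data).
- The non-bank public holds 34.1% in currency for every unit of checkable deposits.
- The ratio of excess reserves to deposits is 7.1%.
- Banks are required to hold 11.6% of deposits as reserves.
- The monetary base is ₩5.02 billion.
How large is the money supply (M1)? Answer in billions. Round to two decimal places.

The money multiplier is m = (1 + c) / (rr + e + c) = (1 + 0.341) / (0.116 + 0.071 + 0.341) ≈ 2.5398.
So M = m × MB = 2.5398 × 5.02 ≈ 12.7498 billion.

₩12.75 billion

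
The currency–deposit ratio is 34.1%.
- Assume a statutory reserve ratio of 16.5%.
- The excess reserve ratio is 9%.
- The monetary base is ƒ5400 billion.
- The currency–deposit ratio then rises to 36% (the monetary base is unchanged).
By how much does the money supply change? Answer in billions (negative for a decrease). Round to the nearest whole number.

Initially m₁ = (1 + 0.341) / (0.165 + 0.09 + 0.341) = 2.25, so M₁ = 2.25 × 5400 = 12150 billion.
After the change m₂ = (1 + 0.36) / (0.165 + 0.09 + 0.36) ≈ 2.21138, so M₂ = 2.21138 × 5400 = 11941.452 billion.
ΔM = M₂ − M₁ = 11941.452 − 12150 = -208.548 billion.

-209 billion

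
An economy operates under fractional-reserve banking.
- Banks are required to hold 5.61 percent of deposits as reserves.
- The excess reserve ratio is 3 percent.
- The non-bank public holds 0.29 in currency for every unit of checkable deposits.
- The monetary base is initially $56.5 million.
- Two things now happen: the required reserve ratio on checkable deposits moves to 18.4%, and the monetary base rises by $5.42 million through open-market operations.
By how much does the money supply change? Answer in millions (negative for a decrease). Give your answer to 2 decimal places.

Before: m₁ = (1 + 0.29) / (0.0561 + 0.03 + 0.29) ≈ 3.42994, MB₁ = 56.5, so M₁ = 3.42994 × 56.5 ≈ 193.7916 million.
After: m₂ = (1 + 0.29) / (0.184 + 0.03 + 0.29) ≈ 2.55952, MB₂ = 56.5 + 5.42 = 61.92, so M₂ = 2.55952 × 61.92 ≈ 158.4855 million.
ΔM = M₂ − M₁ = 158.4855 − 193.7916 = -35.3061 million.

-35.31 million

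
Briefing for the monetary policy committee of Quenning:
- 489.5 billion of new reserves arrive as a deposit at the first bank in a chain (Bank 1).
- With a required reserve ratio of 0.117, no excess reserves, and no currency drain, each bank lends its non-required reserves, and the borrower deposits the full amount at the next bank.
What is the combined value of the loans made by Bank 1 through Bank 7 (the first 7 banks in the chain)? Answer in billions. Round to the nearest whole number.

Bank i lends (1 − rr)^i of the original deposit: Bank 1 lends 489.5·0.8830 = 432.2285, Bank 2 lends 489.5·0.8830² ≈ 381.6578, and so on.
Summing a geometric series: total = 489.5·[0.8830·(1 − 0.8830^7) / (1 − 0.8830)] ≈ 2148.1077 billion.

2148 billion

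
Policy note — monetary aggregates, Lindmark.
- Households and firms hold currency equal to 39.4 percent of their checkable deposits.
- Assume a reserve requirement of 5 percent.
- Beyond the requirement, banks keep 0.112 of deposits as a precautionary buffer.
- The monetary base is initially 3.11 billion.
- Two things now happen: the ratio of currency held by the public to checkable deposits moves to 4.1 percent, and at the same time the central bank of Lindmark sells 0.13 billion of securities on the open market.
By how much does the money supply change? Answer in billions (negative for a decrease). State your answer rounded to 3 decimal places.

Before: m₁ = (1 + 0.394) / (0.05 + 0.112 + 0.394) ≈ 2.50719, MB₁ = 3.11, so M₁ = 2.50719 × 3.11 ≈ 7.7974 billion.
After: m₂ = (1 + 0.041) / (0.05 + 0.112 + 0.041) ≈ 5.12808, MB₂ = 3.11 − 0.13 = 2.98, so M₂ = 5.12808 × 2.98 ≈ 15.2817 billion.
ΔM = M₂ − M₁ = 15.2817 − 7.7974 = 7.4843 billion.

7.484 billion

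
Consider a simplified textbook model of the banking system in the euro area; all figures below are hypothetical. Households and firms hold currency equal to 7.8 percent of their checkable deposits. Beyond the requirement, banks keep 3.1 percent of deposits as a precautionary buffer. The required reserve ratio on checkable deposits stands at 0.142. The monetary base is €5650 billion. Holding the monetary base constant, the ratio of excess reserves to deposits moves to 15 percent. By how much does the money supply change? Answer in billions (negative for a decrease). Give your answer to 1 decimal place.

Initially m₁ = (1 + 0.078) / (0.142 + 0.031 + 0.078) ≈ 4.294821, so M₁ = 4.294821 × 5650 ≈ 24265.7386 billion.
After the change m₂ = (1 + 0.078) / (0.142 + 0.15 + 0.078) ≈ 2.913514, so M₂ = 2.913514 × 5650 = 16461.3541 billion.
ΔM = M₂ − M₁ = 16461.3541 − 24265.7386 = -7804.3845 billion.

-7804.4 billion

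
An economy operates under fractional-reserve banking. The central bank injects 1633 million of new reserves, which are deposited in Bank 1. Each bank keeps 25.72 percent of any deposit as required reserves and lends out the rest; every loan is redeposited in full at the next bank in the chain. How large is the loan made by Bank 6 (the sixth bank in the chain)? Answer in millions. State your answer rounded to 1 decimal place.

274.3 million

Each bank lends a fraction (1 − rr) = 0.7428 of the deposit it receives, so Bank 6 receives 1633·0.7428^5 and lends 1633·0.7428^6 ≈ 274.2948 million.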